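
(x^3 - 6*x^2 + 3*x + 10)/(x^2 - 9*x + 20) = (x^2 - x - 2)/(x - 4)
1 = 1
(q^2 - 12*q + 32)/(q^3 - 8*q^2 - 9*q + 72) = (q - 4)/(q^2 - 9)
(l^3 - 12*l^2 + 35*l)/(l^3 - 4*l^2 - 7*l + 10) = l*(l - 7)/(l^2 + l - 2)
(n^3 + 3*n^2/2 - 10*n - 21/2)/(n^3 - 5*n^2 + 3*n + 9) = (n + 7/2)/(n - 3)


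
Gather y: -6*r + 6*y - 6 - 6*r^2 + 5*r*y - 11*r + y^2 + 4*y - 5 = -6*r^2 - 17*r + y^2 + y*(5*r + 10) - 11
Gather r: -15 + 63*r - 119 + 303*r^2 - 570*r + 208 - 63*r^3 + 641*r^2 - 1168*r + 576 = -63*r^3 + 944*r^2 - 1675*r + 650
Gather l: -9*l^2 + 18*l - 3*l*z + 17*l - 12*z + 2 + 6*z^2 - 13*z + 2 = -9*l^2 + l*(35 - 3*z) + 6*z^2 - 25*z + 4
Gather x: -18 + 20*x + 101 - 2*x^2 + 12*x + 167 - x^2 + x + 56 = -3*x^2 + 33*x + 306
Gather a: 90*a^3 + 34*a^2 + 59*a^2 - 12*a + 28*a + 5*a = 90*a^3 + 93*a^2 + 21*a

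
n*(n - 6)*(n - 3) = n^3 - 9*n^2 + 18*n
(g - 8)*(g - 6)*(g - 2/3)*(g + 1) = g^4 - 41*g^3/3 + 128*g^2/3 + 76*g/3 - 32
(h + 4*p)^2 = h^2 + 8*h*p + 16*p^2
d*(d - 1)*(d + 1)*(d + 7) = d^4 + 7*d^3 - d^2 - 7*d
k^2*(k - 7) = k^3 - 7*k^2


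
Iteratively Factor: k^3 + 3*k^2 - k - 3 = (k - 1)*(k^2 + 4*k + 3) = (k - 1)*(k + 3)*(k + 1)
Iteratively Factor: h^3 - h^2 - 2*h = (h - 2)*(h^2 + h) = (h - 2)*(h + 1)*(h)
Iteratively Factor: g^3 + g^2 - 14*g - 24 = (g - 4)*(g^2 + 5*g + 6) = (g - 4)*(g + 2)*(g + 3)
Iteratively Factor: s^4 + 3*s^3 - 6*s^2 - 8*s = (s)*(s^3 + 3*s^2 - 6*s - 8) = s*(s + 1)*(s^2 + 2*s - 8) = s*(s - 2)*(s + 1)*(s + 4)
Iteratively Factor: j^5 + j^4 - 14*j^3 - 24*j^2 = (j + 3)*(j^4 - 2*j^3 - 8*j^2) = (j - 4)*(j + 3)*(j^3 + 2*j^2) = (j - 4)*(j + 2)*(j + 3)*(j^2) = j*(j - 4)*(j + 2)*(j + 3)*(j)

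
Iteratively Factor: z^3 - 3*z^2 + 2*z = (z - 1)*(z^2 - 2*z) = z*(z - 1)*(z - 2)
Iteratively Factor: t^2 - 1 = (t - 1)*(t + 1)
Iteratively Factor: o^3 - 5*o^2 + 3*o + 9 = (o - 3)*(o^2 - 2*o - 3) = (o - 3)*(o + 1)*(o - 3)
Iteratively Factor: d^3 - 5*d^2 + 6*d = (d)*(d^2 - 5*d + 6) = d*(d - 2)*(d - 3)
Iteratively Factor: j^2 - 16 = (j + 4)*(j - 4)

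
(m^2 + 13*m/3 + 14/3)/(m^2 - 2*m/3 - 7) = (m + 2)/(m - 3)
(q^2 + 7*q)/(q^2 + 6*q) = (q + 7)/(q + 6)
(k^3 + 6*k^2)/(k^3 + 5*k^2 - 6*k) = k/(k - 1)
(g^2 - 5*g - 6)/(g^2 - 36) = (g + 1)/(g + 6)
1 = 1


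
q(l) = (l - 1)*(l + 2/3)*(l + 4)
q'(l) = (l - 1)*(l + 2/3) + (l - 1)*(l + 4) + (l + 2/3)*(l + 4)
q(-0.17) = -2.23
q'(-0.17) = -3.16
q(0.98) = -0.16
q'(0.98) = 8.07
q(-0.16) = -2.26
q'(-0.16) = -3.10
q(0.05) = -2.76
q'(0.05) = -1.63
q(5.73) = 294.39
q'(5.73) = 138.52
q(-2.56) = 9.71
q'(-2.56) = -1.11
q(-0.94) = 1.62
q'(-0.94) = -6.24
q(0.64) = -2.18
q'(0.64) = 3.92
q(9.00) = 1005.33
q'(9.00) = 307.00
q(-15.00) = -2522.67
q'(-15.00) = 563.00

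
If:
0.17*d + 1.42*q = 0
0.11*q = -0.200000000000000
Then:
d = 15.19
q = -1.82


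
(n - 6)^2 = n^2 - 12*n + 36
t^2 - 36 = (t - 6)*(t + 6)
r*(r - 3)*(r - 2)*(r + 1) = r^4 - 4*r^3 + r^2 + 6*r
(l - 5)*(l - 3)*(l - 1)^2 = l^4 - 10*l^3 + 32*l^2 - 38*l + 15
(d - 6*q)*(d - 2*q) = d^2 - 8*d*q + 12*q^2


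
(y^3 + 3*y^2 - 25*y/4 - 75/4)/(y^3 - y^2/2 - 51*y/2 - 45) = (y - 5/2)/(y - 6)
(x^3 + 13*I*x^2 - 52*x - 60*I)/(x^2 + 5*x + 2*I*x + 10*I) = (x^2 + 11*I*x - 30)/(x + 5)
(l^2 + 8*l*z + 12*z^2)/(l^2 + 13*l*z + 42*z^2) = (l + 2*z)/(l + 7*z)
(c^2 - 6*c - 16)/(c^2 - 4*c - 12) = (c - 8)/(c - 6)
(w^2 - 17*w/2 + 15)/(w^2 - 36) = (w - 5/2)/(w + 6)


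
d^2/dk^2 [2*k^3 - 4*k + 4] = 12*k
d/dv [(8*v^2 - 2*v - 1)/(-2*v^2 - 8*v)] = (-17*v^2 - v - 2)/(v^2*(v^2 + 8*v + 16))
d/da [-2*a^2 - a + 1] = -4*a - 1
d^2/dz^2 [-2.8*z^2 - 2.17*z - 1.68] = -5.60000000000000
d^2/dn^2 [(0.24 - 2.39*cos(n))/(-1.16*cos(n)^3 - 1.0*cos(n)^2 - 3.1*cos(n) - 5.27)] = (0.0293557901864055*(1 - cos(n)^2)^2*cos(3*n) + 0.161727467512592*(1 - cos(n)^2)^2 + 0.0888913976936109*sin(n)^6 - 0.16961123218812*cos(n)^7 - 0.0224948583803873*cos(n)^6 + 0.00490724475499257*cos(n)^5 + 0.022358853901895*cos(n)^3*cos(3*n) + 0.474960021300174*cos(n)^3 + 0.134621138822652*cos(n)^2*cos(3*n) + 0.375694046687939*cos(n)^2 + 0.125488485152268*cos(n)*cos(3*n) - 0.61435810849804*cos(n) - 0.0427482311861767*cos(3*n) - 0.575879312017752)/(0.185007974481659*cos(n)^3 + 0.159489633173844*cos(n)^2 + 0.494417862838915*cos(n) + 0.840510366826156)^3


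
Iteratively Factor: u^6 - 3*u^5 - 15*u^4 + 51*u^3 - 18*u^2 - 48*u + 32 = (u - 1)*(u^5 - 2*u^4 - 17*u^3 + 34*u^2 + 16*u - 32) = (u - 1)*(u + 1)*(u^4 - 3*u^3 - 14*u^2 + 48*u - 32) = (u - 2)*(u - 1)*(u + 1)*(u^3 - u^2 - 16*u + 16) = (u - 2)*(u - 1)*(u + 1)*(u + 4)*(u^2 - 5*u + 4) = (u - 4)*(u - 2)*(u - 1)*(u + 1)*(u + 4)*(u - 1)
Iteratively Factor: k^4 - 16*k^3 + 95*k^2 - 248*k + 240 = (k - 3)*(k^3 - 13*k^2 + 56*k - 80) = (k - 4)*(k - 3)*(k^2 - 9*k + 20) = (k - 5)*(k - 4)*(k - 3)*(k - 4)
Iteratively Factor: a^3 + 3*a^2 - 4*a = (a + 4)*(a^2 - a) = a*(a + 4)*(a - 1)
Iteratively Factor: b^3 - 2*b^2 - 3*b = (b)*(b^2 - 2*b - 3) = b*(b - 3)*(b + 1)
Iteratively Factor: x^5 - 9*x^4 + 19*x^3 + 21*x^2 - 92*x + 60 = (x - 3)*(x^4 - 6*x^3 + x^2 + 24*x - 20) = (x - 3)*(x - 1)*(x^3 - 5*x^2 - 4*x + 20) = (x - 3)*(x - 2)*(x - 1)*(x^2 - 3*x - 10) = (x - 5)*(x - 3)*(x - 2)*(x - 1)*(x + 2)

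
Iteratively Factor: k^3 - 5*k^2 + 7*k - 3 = (k - 3)*(k^2 - 2*k + 1) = (k - 3)*(k - 1)*(k - 1)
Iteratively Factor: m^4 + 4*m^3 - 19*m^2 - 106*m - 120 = (m + 3)*(m^3 + m^2 - 22*m - 40) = (m - 5)*(m + 3)*(m^2 + 6*m + 8) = (m - 5)*(m + 2)*(m + 3)*(m + 4)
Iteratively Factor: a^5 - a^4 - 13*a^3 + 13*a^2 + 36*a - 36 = (a + 2)*(a^4 - 3*a^3 - 7*a^2 + 27*a - 18) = (a - 1)*(a + 2)*(a^3 - 2*a^2 - 9*a + 18) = (a - 3)*(a - 1)*(a + 2)*(a^2 + a - 6) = (a - 3)*(a - 1)*(a + 2)*(a + 3)*(a - 2)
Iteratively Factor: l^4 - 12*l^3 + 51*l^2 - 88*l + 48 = (l - 4)*(l^3 - 8*l^2 + 19*l - 12) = (l - 4)*(l - 3)*(l^2 - 5*l + 4) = (l - 4)*(l - 3)*(l - 1)*(l - 4)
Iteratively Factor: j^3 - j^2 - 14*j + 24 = (j + 4)*(j^2 - 5*j + 6) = (j - 3)*(j + 4)*(j - 2)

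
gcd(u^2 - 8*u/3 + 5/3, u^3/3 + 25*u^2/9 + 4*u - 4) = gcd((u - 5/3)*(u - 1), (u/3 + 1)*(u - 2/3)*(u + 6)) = 1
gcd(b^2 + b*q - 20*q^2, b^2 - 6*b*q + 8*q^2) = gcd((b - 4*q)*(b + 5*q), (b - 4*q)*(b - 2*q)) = -b + 4*q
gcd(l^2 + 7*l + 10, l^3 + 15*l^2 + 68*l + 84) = l + 2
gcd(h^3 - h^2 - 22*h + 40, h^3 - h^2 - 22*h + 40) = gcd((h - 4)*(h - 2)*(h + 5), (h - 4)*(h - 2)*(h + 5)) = h^3 - h^2 - 22*h + 40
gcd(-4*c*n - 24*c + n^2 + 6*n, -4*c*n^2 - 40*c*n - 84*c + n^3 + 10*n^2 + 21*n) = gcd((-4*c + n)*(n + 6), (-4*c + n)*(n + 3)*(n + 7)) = 4*c - n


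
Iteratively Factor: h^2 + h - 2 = (h - 1)*(h + 2)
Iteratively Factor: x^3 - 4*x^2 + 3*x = (x - 1)*(x^2 - 3*x) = x*(x - 1)*(x - 3)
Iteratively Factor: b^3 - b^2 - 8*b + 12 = (b - 2)*(b^2 + b - 6) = (b - 2)*(b + 3)*(b - 2)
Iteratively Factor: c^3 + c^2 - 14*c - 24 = (c - 4)*(c^2 + 5*c + 6) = (c - 4)*(c + 3)*(c + 2)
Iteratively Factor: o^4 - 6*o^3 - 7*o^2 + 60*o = (o)*(o^3 - 6*o^2 - 7*o + 60) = o*(o - 5)*(o^2 - o - 12) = o*(o - 5)*(o + 3)*(o - 4)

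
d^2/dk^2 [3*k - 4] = 0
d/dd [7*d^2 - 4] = 14*d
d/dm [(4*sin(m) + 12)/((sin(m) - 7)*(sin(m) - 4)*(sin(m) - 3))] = 4*(-2*sin(m)^3 + 5*sin(m)^2 + 84*sin(m) - 267)*cos(m)/((sin(m) - 7)^2*(sin(m) - 4)^2*(sin(m) - 3)^2)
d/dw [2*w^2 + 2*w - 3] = 4*w + 2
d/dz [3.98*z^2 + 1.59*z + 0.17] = 7.96*z + 1.59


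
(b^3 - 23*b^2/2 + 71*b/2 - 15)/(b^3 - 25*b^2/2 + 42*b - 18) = (b - 5)/(b - 6)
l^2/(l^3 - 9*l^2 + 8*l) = l/(l^2 - 9*l + 8)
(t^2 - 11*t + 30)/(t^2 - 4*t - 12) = (t - 5)/(t + 2)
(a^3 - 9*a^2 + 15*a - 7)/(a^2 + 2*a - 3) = (a^2 - 8*a + 7)/(a + 3)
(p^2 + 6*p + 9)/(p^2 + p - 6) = (p + 3)/(p - 2)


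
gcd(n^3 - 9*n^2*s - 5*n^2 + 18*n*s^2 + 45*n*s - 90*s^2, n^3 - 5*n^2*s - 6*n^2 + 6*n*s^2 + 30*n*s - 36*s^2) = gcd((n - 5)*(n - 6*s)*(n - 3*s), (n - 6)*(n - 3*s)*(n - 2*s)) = -n + 3*s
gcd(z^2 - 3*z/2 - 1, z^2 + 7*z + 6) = 1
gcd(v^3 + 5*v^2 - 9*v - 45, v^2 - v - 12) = v + 3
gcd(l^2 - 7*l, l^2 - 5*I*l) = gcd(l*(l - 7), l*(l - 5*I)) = l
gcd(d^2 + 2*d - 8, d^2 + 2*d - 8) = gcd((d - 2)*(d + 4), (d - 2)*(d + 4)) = d^2 + 2*d - 8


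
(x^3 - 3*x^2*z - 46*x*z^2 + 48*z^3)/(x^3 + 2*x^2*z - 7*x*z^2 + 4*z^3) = (x^2 - 2*x*z - 48*z^2)/(x^2 + 3*x*z - 4*z^2)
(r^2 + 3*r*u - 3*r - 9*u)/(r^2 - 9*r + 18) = (r + 3*u)/(r - 6)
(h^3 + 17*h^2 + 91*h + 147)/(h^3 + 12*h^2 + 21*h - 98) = (h + 3)/(h - 2)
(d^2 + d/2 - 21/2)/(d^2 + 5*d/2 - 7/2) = (d - 3)/(d - 1)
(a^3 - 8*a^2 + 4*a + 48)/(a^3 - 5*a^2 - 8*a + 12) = (a - 4)/(a - 1)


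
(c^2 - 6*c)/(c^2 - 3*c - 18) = c/(c + 3)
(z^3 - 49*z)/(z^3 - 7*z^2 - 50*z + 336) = z*(z - 7)/(z^2 - 14*z + 48)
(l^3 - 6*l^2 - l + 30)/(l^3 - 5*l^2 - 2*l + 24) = (l - 5)/(l - 4)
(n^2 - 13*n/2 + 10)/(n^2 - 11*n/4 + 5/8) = 4*(n - 4)/(4*n - 1)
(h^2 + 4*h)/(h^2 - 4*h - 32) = h/(h - 8)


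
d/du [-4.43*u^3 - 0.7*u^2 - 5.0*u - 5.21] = -13.29*u^2 - 1.4*u - 5.0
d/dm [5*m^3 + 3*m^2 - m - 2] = 15*m^2 + 6*m - 1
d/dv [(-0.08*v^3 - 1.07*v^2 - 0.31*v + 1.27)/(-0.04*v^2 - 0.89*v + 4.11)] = (0.0032*v^4 + 0.1424*v^3 - 0.0465000000000001*v^2 - 8.6938*v - 0.1438)/(0.0016*v^4 + 0.0712*v^3 + 0.4633*v^2 - 7.3158*v + 16.8921)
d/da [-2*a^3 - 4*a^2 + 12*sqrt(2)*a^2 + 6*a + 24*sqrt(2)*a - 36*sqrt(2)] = -6*a^2 - 8*a + 24*sqrt(2)*a + 6 + 24*sqrt(2)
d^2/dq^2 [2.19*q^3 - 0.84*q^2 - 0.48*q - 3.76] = 13.14*q - 1.68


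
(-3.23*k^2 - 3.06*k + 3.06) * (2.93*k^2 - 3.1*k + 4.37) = -9.4639*k^4 + 1.0472*k^3 + 4.3367*k^2 - 22.8582*k + 13.3722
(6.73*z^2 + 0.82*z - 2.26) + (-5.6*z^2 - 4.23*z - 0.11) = 1.13*z^2 - 3.41*z - 2.37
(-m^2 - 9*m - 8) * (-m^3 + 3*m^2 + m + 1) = m^5 + 6*m^4 - 20*m^3 - 34*m^2 - 17*m - 8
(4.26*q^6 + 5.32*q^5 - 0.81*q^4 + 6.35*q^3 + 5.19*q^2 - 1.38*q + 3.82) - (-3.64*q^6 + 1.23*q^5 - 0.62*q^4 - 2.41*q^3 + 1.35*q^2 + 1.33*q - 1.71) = 7.9*q^6 + 4.09*q^5 - 0.19*q^4 + 8.76*q^3 + 3.84*q^2 - 2.71*q + 5.53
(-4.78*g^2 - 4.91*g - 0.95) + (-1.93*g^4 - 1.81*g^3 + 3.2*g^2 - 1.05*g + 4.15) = -1.93*g^4 - 1.81*g^3 - 1.58*g^2 - 5.96*g + 3.2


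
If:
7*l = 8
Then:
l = 8/7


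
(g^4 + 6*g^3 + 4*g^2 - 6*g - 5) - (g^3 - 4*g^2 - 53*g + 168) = g^4 + 5*g^3 + 8*g^2 + 47*g - 173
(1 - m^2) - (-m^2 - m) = m + 1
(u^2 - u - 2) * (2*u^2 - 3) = 2*u^4 - 2*u^3 - 7*u^2 + 3*u + 6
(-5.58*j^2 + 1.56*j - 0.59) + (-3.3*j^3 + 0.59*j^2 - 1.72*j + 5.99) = -3.3*j^3 - 4.99*j^2 - 0.16*j + 5.4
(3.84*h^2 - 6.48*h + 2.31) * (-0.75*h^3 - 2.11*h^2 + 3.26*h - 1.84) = -2.88*h^5 - 3.2424*h^4 + 24.4587*h^3 - 33.0645*h^2 + 19.4538*h - 4.2504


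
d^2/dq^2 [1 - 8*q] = 0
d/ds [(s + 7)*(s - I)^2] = (s - I)*(3*s + 14 - I)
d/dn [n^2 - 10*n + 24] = 2*n - 10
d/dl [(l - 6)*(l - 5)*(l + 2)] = 3*l^2 - 18*l + 8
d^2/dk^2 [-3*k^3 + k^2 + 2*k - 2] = 2 - 18*k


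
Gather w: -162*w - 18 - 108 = -162*w - 126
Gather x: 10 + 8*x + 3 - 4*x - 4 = 4*x + 9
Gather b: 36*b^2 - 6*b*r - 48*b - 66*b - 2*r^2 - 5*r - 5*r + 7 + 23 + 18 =36*b^2 + b*(-6*r - 114) - 2*r^2 - 10*r + 48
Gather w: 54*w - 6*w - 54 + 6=48*w - 48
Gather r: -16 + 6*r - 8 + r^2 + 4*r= r^2 + 10*r - 24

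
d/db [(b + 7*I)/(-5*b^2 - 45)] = (-b^2 + 2*b*(b + 7*I) - 9)/(5*(b^2 + 9)^2)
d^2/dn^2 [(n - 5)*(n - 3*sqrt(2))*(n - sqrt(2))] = 6*n - 8*sqrt(2) - 10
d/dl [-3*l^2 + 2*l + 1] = 2 - 6*l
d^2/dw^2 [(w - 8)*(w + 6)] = 2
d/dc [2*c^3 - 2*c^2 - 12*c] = 6*c^2 - 4*c - 12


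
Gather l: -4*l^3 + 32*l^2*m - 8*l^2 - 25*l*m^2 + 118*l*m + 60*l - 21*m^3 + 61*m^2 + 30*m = -4*l^3 + l^2*(32*m - 8) + l*(-25*m^2 + 118*m + 60) - 21*m^3 + 61*m^2 + 30*m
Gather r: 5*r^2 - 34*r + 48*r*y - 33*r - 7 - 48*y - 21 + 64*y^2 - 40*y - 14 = 5*r^2 + r*(48*y - 67) + 64*y^2 - 88*y - 42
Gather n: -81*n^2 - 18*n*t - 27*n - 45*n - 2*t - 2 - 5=-81*n^2 + n*(-18*t - 72) - 2*t - 7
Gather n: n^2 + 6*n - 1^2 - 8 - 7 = n^2 + 6*n - 16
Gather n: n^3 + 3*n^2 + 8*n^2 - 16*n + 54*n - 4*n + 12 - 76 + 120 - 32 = n^3 + 11*n^2 + 34*n + 24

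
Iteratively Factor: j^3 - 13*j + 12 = (j - 1)*(j^2 + j - 12) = (j - 1)*(j + 4)*(j - 3)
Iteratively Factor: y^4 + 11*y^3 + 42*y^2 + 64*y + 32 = (y + 4)*(y^3 + 7*y^2 + 14*y + 8) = (y + 2)*(y + 4)*(y^2 + 5*y + 4) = (y + 2)*(y + 4)^2*(y + 1)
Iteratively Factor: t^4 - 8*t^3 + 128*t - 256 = (t - 4)*(t^3 - 4*t^2 - 16*t + 64) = (t - 4)*(t + 4)*(t^2 - 8*t + 16) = (t - 4)^2*(t + 4)*(t - 4)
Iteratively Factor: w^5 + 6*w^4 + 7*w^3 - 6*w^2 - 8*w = (w)*(w^4 + 6*w^3 + 7*w^2 - 6*w - 8) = w*(w - 1)*(w^3 + 7*w^2 + 14*w + 8) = w*(w - 1)*(w + 1)*(w^2 + 6*w + 8) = w*(w - 1)*(w + 1)*(w + 2)*(w + 4)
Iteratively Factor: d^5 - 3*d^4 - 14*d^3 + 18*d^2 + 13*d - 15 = (d - 1)*(d^4 - 2*d^3 - 16*d^2 + 2*d + 15) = (d - 1)^2*(d^3 - d^2 - 17*d - 15) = (d - 1)^2*(d + 3)*(d^2 - 4*d - 5) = (d - 1)^2*(d + 1)*(d + 3)*(d - 5)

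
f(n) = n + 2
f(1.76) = 3.76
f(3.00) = 5.00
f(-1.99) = 0.01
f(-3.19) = -1.19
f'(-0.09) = 1.00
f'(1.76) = 1.00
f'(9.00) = 1.00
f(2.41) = 4.41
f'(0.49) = 1.00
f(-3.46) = -1.46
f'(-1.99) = 1.00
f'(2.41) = 1.00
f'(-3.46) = 1.00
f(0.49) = 2.49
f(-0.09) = 1.91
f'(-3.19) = 1.00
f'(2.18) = 1.00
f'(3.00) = 1.00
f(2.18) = 4.18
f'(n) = 1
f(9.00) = 11.00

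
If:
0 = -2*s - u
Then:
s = -u/2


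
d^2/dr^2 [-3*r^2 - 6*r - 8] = -6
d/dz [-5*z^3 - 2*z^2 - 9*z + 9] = -15*z^2 - 4*z - 9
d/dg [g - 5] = 1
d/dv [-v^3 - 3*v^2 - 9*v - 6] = -3*v^2 - 6*v - 9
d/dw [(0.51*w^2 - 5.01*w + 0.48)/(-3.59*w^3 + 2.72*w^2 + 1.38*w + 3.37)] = (1.8309*w^4 - 35.9718*w^3 + 19.5006*w^2 + 0.8262*w - 17.5461)/(12.8881*w^6 - 19.5296*w^5 - 2.51*w^4 - 16.6894*w^3 + 20.2372*w^2 + 9.3012*w + 11.3569)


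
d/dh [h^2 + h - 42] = 2*h + 1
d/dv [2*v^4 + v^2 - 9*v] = 8*v^3 + 2*v - 9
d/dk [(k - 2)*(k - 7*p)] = 2*k - 7*p - 2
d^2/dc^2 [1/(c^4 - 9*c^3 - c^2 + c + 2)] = 2*((-6*c^2 + 27*c + 1)*(c^4 - 9*c^3 - c^2 + c + 2) + (4*c^3 - 27*c^2 - 2*c + 1)^2)/(c^4 - 9*c^3 - c^2 + c + 2)^3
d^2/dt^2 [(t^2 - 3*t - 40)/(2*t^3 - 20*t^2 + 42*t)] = (t^6 - 9*t^5 - 213*t^4 + 3173*t^3 - 14520*t^2 + 25200*t - 17640)/(t^3*(t^6 - 30*t^5 + 363*t^4 - 2260*t^3 + 7623*t^2 - 13230*t + 9261))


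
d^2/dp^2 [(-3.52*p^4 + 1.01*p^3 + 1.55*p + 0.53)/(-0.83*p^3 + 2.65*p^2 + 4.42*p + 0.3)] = (-3.5527136788005e-15*p^8 + 2.8421709430404e-14*p^7 + 70.822354*p^6 + 223.998954*p^5 + 442.455234*p^4 + 22.332042*p^3 - 19.530762*p^2 - 31.19106*p - 15.755284)/(0.571787*p^9 - 5.476755*p^8 + 8.351211*p^7 + 39.101105*p^6 - 40.513614*p^5 - 155.03115*p^4 - 107.210188*p^3 - 18.29826*p^2 - 1.1934*p - 0.027)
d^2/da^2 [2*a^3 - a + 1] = 12*a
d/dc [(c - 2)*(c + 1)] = 2*c - 1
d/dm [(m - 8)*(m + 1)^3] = (m + 1)^2*(4*m - 23)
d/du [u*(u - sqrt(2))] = 2*u - sqrt(2)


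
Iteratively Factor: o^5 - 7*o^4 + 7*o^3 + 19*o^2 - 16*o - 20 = (o - 2)*(o^4 - 5*o^3 - 3*o^2 + 13*o + 10) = (o - 2)*(o + 1)*(o^3 - 6*o^2 + 3*o + 10) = (o - 5)*(o - 2)*(o + 1)*(o^2 - o - 2) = (o - 5)*(o - 2)*(o + 1)^2*(o - 2)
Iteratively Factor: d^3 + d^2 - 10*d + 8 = (d - 1)*(d^2 + 2*d - 8) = (d - 2)*(d - 1)*(d + 4)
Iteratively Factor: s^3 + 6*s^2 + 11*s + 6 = (s + 2)*(s^2 + 4*s + 3) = (s + 2)*(s + 3)*(s + 1)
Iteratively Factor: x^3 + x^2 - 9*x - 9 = (x - 3)*(x^2 + 4*x + 3) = (x - 3)*(x + 1)*(x + 3)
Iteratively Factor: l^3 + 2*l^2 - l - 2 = (l + 1)*(l^2 + l - 2) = (l + 1)*(l + 2)*(l - 1)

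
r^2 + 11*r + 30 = (r + 5)*(r + 6)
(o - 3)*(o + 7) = o^2 + 4*o - 21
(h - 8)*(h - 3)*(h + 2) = h^3 - 9*h^2 + 2*h + 48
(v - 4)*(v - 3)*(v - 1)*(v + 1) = v^4 - 7*v^3 + 11*v^2 + 7*v - 12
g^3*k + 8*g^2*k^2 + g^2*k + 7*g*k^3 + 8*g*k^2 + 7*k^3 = (g + k)*(g + 7*k)*(g*k + k)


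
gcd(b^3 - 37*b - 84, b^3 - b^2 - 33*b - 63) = b^2 - 4*b - 21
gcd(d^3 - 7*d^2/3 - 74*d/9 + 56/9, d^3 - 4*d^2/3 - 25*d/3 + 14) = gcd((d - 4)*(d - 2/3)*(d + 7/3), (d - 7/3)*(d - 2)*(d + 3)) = 1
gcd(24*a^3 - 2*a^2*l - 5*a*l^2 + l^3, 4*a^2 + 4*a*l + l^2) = 2*a + l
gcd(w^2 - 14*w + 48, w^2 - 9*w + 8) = w - 8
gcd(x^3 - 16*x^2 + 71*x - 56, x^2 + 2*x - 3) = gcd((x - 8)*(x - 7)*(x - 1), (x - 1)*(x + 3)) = x - 1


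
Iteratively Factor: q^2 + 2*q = (q + 2)*(q)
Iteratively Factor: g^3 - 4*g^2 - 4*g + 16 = (g + 2)*(g^2 - 6*g + 8) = (g - 4)*(g + 2)*(g - 2)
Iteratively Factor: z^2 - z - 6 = (z - 3)*(z + 2)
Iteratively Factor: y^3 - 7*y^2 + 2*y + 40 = (y - 5)*(y^2 - 2*y - 8) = (y - 5)*(y - 4)*(y + 2)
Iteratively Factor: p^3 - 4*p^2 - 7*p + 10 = (p - 1)*(p^2 - 3*p - 10) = (p - 5)*(p - 1)*(p + 2)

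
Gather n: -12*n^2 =-12*n^2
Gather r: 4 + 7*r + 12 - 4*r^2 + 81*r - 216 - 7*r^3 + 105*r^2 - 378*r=-7*r^3 + 101*r^2 - 290*r - 200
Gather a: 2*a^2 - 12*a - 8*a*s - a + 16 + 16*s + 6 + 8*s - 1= 2*a^2 + a*(-8*s - 13) + 24*s + 21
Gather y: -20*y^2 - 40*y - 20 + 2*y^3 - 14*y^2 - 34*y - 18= 2*y^3 - 34*y^2 - 74*y - 38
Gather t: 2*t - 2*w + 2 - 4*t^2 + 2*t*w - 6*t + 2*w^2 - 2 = -4*t^2 + t*(2*w - 4) + 2*w^2 - 2*w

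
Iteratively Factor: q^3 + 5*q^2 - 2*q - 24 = (q - 2)*(q^2 + 7*q + 12) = (q - 2)*(q + 3)*(q + 4)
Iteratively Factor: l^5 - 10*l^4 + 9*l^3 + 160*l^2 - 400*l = (l - 4)*(l^4 - 6*l^3 - 15*l^2 + 100*l) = l*(l - 4)*(l^3 - 6*l^2 - 15*l + 100) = l*(l - 5)*(l - 4)*(l^2 - l - 20) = l*(l - 5)*(l - 4)*(l + 4)*(l - 5)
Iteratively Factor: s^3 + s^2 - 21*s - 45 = (s - 5)*(s^2 + 6*s + 9) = (s - 5)*(s + 3)*(s + 3)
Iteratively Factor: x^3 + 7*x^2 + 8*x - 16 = (x + 4)*(x^2 + 3*x - 4) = (x - 1)*(x + 4)*(x + 4)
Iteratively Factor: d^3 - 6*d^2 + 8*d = (d)*(d^2 - 6*d + 8) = d*(d - 4)*(d - 2)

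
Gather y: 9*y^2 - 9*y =9*y^2 - 9*y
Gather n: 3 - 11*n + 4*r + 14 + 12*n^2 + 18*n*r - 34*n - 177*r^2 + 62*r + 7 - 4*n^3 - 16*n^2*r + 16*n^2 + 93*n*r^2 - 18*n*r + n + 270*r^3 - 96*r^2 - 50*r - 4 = -4*n^3 + n^2*(28 - 16*r) + n*(93*r^2 - 44) + 270*r^3 - 273*r^2 + 16*r + 20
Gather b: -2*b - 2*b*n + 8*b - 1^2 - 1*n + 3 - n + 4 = b*(6 - 2*n) - 2*n + 6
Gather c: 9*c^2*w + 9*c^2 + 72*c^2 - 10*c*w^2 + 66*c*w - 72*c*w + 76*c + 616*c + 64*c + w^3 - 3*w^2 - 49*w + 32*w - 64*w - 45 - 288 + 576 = c^2*(9*w + 81) + c*(-10*w^2 - 6*w + 756) + w^3 - 3*w^2 - 81*w + 243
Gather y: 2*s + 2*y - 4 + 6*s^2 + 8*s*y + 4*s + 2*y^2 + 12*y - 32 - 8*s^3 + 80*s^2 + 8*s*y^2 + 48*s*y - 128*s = -8*s^3 + 86*s^2 - 122*s + y^2*(8*s + 2) + y*(56*s + 14) - 36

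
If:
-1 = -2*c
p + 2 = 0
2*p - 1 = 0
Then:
No Solution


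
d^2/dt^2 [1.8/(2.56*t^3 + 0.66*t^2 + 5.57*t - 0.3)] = (-(27.648*t + 2.376)*(2.56*t^3 + 0.66*t^2 + 5.57*t - 0.3) + 1.8*(7.68*t^2 + 1.32*t + 5.57)*(15.36*t^2 + 2.64*t + 11.14))/(2.56*t^3 + 0.66*t^2 + 5.57*t - 0.3)^3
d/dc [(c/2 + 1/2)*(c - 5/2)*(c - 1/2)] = 3*c^2/2 - 2*c - 7/8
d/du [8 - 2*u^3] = -6*u^2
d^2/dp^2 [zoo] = 0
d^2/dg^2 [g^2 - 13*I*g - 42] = 2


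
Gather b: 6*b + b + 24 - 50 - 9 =7*b - 35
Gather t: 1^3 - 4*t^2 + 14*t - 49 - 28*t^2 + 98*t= -32*t^2 + 112*t - 48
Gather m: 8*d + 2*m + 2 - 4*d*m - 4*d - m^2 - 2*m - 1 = -4*d*m + 4*d - m^2 + 1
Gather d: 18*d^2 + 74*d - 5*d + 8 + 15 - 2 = 18*d^2 + 69*d + 21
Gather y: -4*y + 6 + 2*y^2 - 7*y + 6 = 2*y^2 - 11*y + 12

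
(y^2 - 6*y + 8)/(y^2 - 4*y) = (y - 2)/y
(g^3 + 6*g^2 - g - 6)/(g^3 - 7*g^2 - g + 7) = (g + 6)/(g - 7)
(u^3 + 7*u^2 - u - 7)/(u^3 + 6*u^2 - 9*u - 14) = (u - 1)/(u - 2)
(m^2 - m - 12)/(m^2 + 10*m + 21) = (m - 4)/(m + 7)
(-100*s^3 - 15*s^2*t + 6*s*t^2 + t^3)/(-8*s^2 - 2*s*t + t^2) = (25*s^2 + 10*s*t + t^2)/(2*s + t)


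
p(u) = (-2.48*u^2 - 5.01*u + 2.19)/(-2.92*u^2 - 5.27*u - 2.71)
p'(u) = (-4.96*u - 5.01)/(-2.92*u^2 - 5.27*u - 2.71) + (5.84*u + 5.27)*(-2.48*u^2 - 5.01*u + 2.19)/(-2.92*u^2 - 5.27*u - 2.71)^2 = (-1.5596*u^2 + 26.2312*u + 25.1184)/(8.5264*u^4 + 30.7768*u^3 + 43.5993*u^2 + 28.5634*u + 7.3441)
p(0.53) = 0.18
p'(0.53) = 0.96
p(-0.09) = -1.16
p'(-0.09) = 4.46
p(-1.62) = -2.07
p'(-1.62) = -6.37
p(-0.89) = -14.08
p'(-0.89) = 4.86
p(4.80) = 0.83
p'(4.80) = 0.01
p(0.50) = 0.15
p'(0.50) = 1.03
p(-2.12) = -0.36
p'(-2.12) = -1.73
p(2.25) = 0.74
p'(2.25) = 0.09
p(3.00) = 0.78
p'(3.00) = 0.04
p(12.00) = 0.85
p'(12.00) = 0.00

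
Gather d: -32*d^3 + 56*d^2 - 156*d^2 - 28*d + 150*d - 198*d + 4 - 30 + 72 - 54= -32*d^3 - 100*d^2 - 76*d - 8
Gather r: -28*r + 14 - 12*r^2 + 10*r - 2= -12*r^2 - 18*r + 12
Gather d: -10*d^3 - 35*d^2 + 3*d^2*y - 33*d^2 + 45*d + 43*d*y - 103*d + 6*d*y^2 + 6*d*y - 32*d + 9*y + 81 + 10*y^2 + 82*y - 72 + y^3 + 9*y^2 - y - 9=-10*d^3 + d^2*(3*y - 68) + d*(6*y^2 + 49*y - 90) + y^3 + 19*y^2 + 90*y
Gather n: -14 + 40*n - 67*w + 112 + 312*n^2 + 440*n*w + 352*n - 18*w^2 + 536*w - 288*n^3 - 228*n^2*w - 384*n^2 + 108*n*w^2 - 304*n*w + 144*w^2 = -288*n^3 + n^2*(-228*w - 72) + n*(108*w^2 + 136*w + 392) + 126*w^2 + 469*w + 98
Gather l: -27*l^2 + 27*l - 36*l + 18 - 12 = -27*l^2 - 9*l + 6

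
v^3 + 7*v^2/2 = v^2*(v + 7/2)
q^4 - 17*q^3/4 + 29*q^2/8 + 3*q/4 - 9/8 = (q - 3)*(q - 1)*(q - 3/4)*(q + 1/2)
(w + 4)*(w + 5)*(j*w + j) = j*w^3 + 10*j*w^2 + 29*j*w + 20*j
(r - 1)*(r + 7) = r^2 + 6*r - 7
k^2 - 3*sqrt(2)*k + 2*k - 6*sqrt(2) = (k + 2)*(k - 3*sqrt(2))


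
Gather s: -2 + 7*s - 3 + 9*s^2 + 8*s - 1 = 9*s^2 + 15*s - 6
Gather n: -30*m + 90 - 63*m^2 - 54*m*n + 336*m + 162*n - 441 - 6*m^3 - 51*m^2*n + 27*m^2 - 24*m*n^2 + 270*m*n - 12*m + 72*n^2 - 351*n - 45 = -6*m^3 - 36*m^2 + 294*m + n^2*(72 - 24*m) + n*(-51*m^2 + 216*m - 189) - 396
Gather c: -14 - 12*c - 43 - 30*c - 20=-42*c - 77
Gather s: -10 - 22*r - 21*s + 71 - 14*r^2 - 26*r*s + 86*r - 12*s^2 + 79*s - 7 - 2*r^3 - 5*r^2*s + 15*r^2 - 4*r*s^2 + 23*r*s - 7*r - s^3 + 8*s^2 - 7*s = -2*r^3 + r^2 + 57*r - s^3 + s^2*(-4*r - 4) + s*(-5*r^2 - 3*r + 51) + 54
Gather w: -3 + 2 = -1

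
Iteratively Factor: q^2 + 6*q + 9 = (q + 3)*(q + 3)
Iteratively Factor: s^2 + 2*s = (s + 2)*(s)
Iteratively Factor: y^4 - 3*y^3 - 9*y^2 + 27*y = (y - 3)*(y^3 - 9*y) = (y - 3)^2*(y^2 + 3*y) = (y - 3)^2*(y + 3)*(y)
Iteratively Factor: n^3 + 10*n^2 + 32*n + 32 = (n + 4)*(n^2 + 6*n + 8) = (n + 2)*(n + 4)*(n + 4)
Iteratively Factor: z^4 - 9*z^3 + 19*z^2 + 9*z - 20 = (z - 1)*(z^3 - 8*z^2 + 11*z + 20) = (z - 5)*(z - 1)*(z^2 - 3*z - 4) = (z - 5)*(z - 4)*(z - 1)*(z + 1)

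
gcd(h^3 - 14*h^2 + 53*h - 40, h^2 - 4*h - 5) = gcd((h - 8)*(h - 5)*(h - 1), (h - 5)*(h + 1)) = h - 5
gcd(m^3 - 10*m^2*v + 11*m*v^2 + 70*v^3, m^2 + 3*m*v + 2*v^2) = m + 2*v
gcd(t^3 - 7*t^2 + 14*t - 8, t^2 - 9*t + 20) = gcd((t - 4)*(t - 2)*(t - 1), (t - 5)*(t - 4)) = t - 4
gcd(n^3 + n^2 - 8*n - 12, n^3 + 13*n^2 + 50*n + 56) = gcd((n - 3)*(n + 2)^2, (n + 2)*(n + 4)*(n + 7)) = n + 2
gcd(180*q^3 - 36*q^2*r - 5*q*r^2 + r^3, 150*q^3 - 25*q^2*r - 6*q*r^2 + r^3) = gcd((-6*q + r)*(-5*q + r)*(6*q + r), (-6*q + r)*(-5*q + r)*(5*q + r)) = 30*q^2 - 11*q*r + r^2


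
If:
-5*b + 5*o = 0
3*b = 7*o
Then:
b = 0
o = 0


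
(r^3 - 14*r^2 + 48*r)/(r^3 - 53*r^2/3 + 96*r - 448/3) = 3*r*(r - 6)/(3*r^2 - 29*r + 56)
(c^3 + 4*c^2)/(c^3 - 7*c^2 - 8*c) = c*(c + 4)/(c^2 - 7*c - 8)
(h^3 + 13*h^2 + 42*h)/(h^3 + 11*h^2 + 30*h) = (h + 7)/(h + 5)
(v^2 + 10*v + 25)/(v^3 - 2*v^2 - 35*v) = (v + 5)/(v*(v - 7))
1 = 1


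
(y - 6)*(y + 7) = y^2 + y - 42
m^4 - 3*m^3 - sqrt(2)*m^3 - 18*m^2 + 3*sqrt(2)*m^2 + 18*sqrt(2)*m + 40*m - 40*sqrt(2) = (m - 5)*(m - 2)*(m + 4)*(m - sqrt(2))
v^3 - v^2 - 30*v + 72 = (v - 4)*(v - 3)*(v + 6)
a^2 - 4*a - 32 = (a - 8)*(a + 4)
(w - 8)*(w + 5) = w^2 - 3*w - 40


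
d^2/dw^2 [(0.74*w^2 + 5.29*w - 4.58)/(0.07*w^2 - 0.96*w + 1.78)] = (0.151298*w^3 - 0.687876*w^2 - 2.108148*w + 15.467816)/(0.000343*w^6 - 0.014112*w^5 + 0.219702*w^4 - 1.602432*w^3 + 5.586708*w^2 - 9.124992*w + 5.639752)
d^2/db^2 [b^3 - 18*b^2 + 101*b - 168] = 6*b - 36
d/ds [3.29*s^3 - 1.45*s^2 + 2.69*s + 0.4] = 9.87*s^2 - 2.9*s + 2.69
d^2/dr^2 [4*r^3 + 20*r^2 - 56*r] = 24*r + 40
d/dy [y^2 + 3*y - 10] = 2*y + 3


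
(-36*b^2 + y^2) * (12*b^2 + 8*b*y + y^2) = -432*b^4 - 288*b^3*y - 24*b^2*y^2 + 8*b*y^3 + y^4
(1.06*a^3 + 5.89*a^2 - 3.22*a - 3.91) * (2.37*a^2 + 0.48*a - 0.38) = 2.5122*a^5 + 14.4681*a^4 - 5.207*a^3 - 13.0505*a^2 - 0.6532*a + 1.4858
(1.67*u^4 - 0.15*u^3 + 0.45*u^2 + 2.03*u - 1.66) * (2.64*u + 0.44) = 4.4088*u^5 + 0.3388*u^4 + 1.122*u^3 + 5.5572*u^2 - 3.4892*u - 0.7304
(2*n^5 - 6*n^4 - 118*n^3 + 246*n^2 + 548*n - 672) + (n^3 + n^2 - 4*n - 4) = 2*n^5 - 6*n^4 - 117*n^3 + 247*n^2 + 544*n - 676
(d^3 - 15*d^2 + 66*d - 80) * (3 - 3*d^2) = -3*d^5 + 45*d^4 - 195*d^3 + 195*d^2 + 198*d - 240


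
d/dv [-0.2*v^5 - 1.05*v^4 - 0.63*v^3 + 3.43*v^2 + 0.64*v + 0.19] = -1.0*v^4 - 4.2*v^3 - 1.89*v^2 + 6.86*v + 0.64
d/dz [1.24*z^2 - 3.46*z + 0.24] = 2.48*z - 3.46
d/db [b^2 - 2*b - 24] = 2*b - 2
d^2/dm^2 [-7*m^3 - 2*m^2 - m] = -42*m - 4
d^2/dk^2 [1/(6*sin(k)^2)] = (cos(2*k) + 2)/(3*sin(k)^4)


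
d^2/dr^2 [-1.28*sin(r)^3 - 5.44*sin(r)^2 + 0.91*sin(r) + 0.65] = 0.0500000000000007*sin(r) - 2.88*sin(3*r) - 10.88*cos(2*r)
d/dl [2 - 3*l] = -3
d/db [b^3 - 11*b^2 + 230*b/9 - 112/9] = 3*b^2 - 22*b + 230/9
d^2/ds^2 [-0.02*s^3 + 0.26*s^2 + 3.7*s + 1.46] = 0.52 - 0.12*s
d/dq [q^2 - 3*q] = 2*q - 3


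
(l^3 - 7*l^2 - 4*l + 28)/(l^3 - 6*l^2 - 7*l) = (l^2 - 4)/(l*(l + 1))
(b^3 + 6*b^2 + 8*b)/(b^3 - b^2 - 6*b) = (b + 4)/(b - 3)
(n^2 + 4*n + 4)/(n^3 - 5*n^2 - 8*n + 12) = (n + 2)/(n^2 - 7*n + 6)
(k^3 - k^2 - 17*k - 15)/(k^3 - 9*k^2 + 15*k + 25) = (k + 3)/(k - 5)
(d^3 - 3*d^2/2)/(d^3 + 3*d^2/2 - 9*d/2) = d/(d + 3)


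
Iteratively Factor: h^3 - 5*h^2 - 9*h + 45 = (h + 3)*(h^2 - 8*h + 15) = (h - 3)*(h + 3)*(h - 5)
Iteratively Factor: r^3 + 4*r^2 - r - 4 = (r + 1)*(r^2 + 3*r - 4) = (r + 1)*(r + 4)*(r - 1)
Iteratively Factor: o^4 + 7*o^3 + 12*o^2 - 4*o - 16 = (o + 4)*(o^3 + 3*o^2 - 4) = (o + 2)*(o + 4)*(o^2 + o - 2) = (o - 1)*(o + 2)*(o + 4)*(o + 2)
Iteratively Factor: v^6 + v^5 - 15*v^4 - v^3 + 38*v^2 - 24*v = (v + 2)*(v^5 - v^4 - 13*v^3 + 25*v^2 - 12*v) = (v - 3)*(v + 2)*(v^4 + 2*v^3 - 7*v^2 + 4*v) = v*(v - 3)*(v + 2)*(v^3 + 2*v^2 - 7*v + 4) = v*(v - 3)*(v - 1)*(v + 2)*(v^2 + 3*v - 4) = v*(v - 3)*(v - 1)^2*(v + 2)*(v + 4)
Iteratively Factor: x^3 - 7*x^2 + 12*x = (x)*(x^2 - 7*x + 12) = x*(x - 4)*(x - 3)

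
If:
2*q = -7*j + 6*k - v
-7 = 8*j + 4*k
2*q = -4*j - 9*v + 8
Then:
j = 8*v/15 - 37/30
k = 43/60 - 16*v/15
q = 97/15 - 167*v/30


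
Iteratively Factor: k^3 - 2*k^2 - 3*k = (k - 3)*(k^2 + k) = k*(k - 3)*(k + 1)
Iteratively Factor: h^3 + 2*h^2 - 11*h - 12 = (h + 1)*(h^2 + h - 12) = (h + 1)*(h + 4)*(h - 3)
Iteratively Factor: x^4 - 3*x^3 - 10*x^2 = (x - 5)*(x^3 + 2*x^2) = x*(x - 5)*(x^2 + 2*x) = x*(x - 5)*(x + 2)*(x)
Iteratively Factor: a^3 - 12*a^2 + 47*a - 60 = (a - 5)*(a^2 - 7*a + 12) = (a - 5)*(a - 4)*(a - 3)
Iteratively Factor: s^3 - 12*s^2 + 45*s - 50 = (s - 2)*(s^2 - 10*s + 25) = (s - 5)*(s - 2)*(s - 5)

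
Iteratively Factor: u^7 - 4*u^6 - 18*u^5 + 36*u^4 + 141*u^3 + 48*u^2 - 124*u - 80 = (u + 2)*(u^6 - 6*u^5 - 6*u^4 + 48*u^3 + 45*u^2 - 42*u - 40) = (u - 4)*(u + 2)*(u^5 - 2*u^4 - 14*u^3 - 8*u^2 + 13*u + 10) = (u - 5)*(u - 4)*(u + 2)*(u^4 + 3*u^3 + u^2 - 3*u - 2) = (u - 5)*(u - 4)*(u + 1)*(u + 2)*(u^3 + 2*u^2 - u - 2) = (u - 5)*(u - 4)*(u - 1)*(u + 1)*(u + 2)*(u^2 + 3*u + 2) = (u - 5)*(u - 4)*(u - 1)*(u + 1)^2*(u + 2)*(u + 2)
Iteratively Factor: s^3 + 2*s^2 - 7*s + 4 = (s - 1)*(s^2 + 3*s - 4) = (s - 1)*(s + 4)*(s - 1)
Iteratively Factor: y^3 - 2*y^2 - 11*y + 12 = (y - 4)*(y^2 + 2*y - 3) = (y - 4)*(y + 3)*(y - 1)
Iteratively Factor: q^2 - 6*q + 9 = (q - 3)*(q - 3)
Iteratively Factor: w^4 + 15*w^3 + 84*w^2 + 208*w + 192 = (w + 4)*(w^3 + 11*w^2 + 40*w + 48) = (w + 3)*(w + 4)*(w^2 + 8*w + 16) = (w + 3)*(w + 4)^2*(w + 4)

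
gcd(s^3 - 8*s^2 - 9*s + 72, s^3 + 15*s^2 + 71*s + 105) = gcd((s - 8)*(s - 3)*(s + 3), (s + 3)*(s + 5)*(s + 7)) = s + 3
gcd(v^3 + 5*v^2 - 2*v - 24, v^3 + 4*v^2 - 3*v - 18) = v^2 + v - 6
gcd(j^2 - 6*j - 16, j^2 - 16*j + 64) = j - 8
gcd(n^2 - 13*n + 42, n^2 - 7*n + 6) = n - 6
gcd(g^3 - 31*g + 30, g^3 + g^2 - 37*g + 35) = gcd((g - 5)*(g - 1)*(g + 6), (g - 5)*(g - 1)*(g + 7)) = g^2 - 6*g + 5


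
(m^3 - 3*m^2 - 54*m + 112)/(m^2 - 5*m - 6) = (-m^3 + 3*m^2 + 54*m - 112)/(-m^2 + 5*m + 6)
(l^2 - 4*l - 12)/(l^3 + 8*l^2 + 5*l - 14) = (l - 6)/(l^2 + 6*l - 7)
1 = 1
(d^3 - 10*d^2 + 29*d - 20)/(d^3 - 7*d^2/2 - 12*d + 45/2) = 2*(d^2 - 5*d + 4)/(2*d^2 + 3*d - 9)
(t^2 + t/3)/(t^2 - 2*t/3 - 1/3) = t/(t - 1)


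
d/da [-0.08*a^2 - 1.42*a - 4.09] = -0.16*a - 1.42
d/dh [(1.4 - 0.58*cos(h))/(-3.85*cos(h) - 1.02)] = -5.9816*sin(h)/(3.85*cos(h) + 1.02)^2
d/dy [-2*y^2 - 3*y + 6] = -4*y - 3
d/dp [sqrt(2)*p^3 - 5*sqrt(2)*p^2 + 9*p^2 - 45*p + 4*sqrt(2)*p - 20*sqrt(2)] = 3*sqrt(2)*p^2 - 10*sqrt(2)*p + 18*p - 45 + 4*sqrt(2)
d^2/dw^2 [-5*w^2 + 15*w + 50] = -10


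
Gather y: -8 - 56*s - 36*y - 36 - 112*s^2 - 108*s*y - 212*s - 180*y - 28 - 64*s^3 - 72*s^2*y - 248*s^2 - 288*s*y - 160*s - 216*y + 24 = -64*s^3 - 360*s^2 - 428*s + y*(-72*s^2 - 396*s - 432) - 48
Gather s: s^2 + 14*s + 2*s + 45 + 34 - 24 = s^2 + 16*s + 55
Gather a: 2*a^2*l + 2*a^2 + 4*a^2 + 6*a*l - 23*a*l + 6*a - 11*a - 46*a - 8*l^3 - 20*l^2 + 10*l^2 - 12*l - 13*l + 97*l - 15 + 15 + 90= a^2*(2*l + 6) + a*(-17*l - 51) - 8*l^3 - 10*l^2 + 72*l + 90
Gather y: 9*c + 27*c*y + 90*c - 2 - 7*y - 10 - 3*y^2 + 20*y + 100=99*c - 3*y^2 + y*(27*c + 13) + 88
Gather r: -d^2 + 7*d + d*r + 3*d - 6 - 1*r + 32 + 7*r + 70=-d^2 + 10*d + r*(d + 6) + 96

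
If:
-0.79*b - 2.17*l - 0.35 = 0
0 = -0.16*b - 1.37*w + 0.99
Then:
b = 6.1875 - 8.5625*w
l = 3.11722350230415*w - 2.41388248847926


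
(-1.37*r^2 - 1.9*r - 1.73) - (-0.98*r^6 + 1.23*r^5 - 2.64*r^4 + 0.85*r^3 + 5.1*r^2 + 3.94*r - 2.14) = 0.98*r^6 - 1.23*r^5 + 2.64*r^4 - 0.85*r^3 - 6.47*r^2 - 5.84*r + 0.41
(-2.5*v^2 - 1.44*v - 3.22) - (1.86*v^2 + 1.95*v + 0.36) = -4.36*v^2 - 3.39*v - 3.58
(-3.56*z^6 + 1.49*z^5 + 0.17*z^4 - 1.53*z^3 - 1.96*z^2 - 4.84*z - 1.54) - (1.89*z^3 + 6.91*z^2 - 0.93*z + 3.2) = -3.56*z^6 + 1.49*z^5 + 0.17*z^4 - 3.42*z^3 - 8.87*z^2 - 3.91*z - 4.74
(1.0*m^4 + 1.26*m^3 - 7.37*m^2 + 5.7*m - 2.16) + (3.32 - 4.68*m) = 1.0*m^4 + 1.26*m^3 - 7.37*m^2 + 1.02*m + 1.16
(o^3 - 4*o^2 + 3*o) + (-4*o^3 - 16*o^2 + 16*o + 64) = -3*o^3 - 20*o^2 + 19*o + 64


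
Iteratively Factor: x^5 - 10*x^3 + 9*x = (x + 3)*(x^4 - 3*x^3 - x^2 + 3*x) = (x - 1)*(x + 3)*(x^3 - 2*x^2 - 3*x) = x*(x - 1)*(x + 3)*(x^2 - 2*x - 3) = x*(x - 1)*(x + 1)*(x + 3)*(x - 3)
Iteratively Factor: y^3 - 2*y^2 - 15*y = (y - 5)*(y^2 + 3*y) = (y - 5)*(y + 3)*(y)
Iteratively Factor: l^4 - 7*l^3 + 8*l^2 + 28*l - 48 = (l - 2)*(l^3 - 5*l^2 - 2*l + 24) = (l - 4)*(l - 2)*(l^2 - l - 6) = (l - 4)*(l - 2)*(l + 2)*(l - 3)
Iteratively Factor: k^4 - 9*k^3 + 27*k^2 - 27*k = (k - 3)*(k^3 - 6*k^2 + 9*k) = (k - 3)^2*(k^2 - 3*k) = k*(k - 3)^2*(k - 3)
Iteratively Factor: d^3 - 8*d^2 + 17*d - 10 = (d - 1)*(d^2 - 7*d + 10) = (d - 5)*(d - 1)*(d - 2)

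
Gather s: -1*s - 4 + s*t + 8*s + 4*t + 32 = s*(t + 7) + 4*t + 28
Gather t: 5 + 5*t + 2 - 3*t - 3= 2*t + 4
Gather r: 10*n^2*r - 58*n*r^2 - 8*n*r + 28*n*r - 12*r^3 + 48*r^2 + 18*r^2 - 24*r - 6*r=-12*r^3 + r^2*(66 - 58*n) + r*(10*n^2 + 20*n - 30)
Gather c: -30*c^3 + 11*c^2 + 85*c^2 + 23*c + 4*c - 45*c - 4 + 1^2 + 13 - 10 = -30*c^3 + 96*c^2 - 18*c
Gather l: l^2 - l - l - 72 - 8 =l^2 - 2*l - 80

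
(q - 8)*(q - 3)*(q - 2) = q^3 - 13*q^2 + 46*q - 48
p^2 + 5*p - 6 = (p - 1)*(p + 6)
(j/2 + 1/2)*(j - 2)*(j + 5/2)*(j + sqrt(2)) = j^4/2 + sqrt(2)*j^3/2 + 3*j^3/4 - 9*j^2/4 + 3*sqrt(2)*j^2/4 - 9*sqrt(2)*j/4 - 5*j/2 - 5*sqrt(2)/2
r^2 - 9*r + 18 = (r - 6)*(r - 3)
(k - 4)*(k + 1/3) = k^2 - 11*k/3 - 4/3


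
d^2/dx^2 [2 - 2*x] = 0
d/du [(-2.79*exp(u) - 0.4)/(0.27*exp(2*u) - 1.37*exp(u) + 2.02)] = (0.7533*exp(2*u) + 0.216*exp(u) - 6.1838)*exp(u)/(0.0729*exp(4*u) - 0.7398*exp(3*u) + 2.9677*exp(2*u) - 5.5348*exp(u) + 4.0804)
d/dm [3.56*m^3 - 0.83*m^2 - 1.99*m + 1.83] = 10.68*m^2 - 1.66*m - 1.99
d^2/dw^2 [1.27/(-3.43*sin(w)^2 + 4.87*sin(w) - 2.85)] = (59.765692*sin(w)^4 - 63.642621*sin(w)^3 - 109.187615*sin(w)^2 + 144.912207*sin(w) - 35.411156)/(3.43*sin(w)^2 - 4.87*sin(w) + 2.85)^3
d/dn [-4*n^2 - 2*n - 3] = -8*n - 2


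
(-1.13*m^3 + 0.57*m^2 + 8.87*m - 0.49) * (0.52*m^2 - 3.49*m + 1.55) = -0.5876*m^5 + 4.2401*m^4 + 0.8716*m^3 - 30.3276*m^2 + 15.4586*m - 0.7595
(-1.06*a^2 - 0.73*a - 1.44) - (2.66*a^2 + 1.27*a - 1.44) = -3.72*a^2 - 2.0*a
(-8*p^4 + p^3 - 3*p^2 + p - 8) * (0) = 0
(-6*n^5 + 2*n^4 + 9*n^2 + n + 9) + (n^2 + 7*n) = -6*n^5 + 2*n^4 + 10*n^2 + 8*n + 9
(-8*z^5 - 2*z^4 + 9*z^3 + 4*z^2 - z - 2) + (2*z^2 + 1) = -8*z^5 - 2*z^4 + 9*z^3 + 6*z^2 - z - 1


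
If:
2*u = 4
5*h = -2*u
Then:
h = -4/5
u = 2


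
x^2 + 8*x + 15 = (x + 3)*(x + 5)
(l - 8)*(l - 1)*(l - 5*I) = l^3 - 9*l^2 - 5*I*l^2 + 8*l + 45*I*l - 40*I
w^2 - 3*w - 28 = (w - 7)*(w + 4)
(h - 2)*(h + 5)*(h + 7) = h^3 + 10*h^2 + 11*h - 70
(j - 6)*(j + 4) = j^2 - 2*j - 24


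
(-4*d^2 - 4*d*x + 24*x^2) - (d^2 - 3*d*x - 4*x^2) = -5*d^2 - d*x + 28*x^2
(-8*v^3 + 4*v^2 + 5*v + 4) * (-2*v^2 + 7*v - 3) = 16*v^5 - 64*v^4 + 42*v^3 + 15*v^2 + 13*v - 12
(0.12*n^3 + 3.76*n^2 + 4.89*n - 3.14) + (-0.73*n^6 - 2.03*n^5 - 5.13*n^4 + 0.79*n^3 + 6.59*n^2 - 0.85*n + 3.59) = -0.73*n^6 - 2.03*n^5 - 5.13*n^4 + 0.91*n^3 + 10.35*n^2 + 4.04*n + 0.45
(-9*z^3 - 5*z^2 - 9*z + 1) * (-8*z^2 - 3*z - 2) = 72*z^5 + 67*z^4 + 105*z^3 + 29*z^2 + 15*z - 2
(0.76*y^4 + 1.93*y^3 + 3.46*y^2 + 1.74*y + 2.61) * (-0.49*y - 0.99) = -0.3724*y^5 - 1.6981*y^4 - 3.6061*y^3 - 4.278*y^2 - 3.0015*y - 2.5839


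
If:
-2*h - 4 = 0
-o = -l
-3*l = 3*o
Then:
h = -2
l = 0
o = 0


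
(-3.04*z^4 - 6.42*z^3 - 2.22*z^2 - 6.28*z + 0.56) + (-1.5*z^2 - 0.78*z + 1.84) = -3.04*z^4 - 6.42*z^3 - 3.72*z^2 - 7.06*z + 2.4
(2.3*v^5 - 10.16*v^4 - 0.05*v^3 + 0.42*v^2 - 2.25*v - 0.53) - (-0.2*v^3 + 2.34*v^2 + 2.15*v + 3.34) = 2.3*v^5 - 10.16*v^4 + 0.15*v^3 - 1.92*v^2 - 4.4*v - 3.87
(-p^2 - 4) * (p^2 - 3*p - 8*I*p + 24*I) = -p^4 + 3*p^3 + 8*I*p^3 - 4*p^2 - 24*I*p^2 + 12*p + 32*I*p - 96*I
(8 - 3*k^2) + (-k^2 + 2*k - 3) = -4*k^2 + 2*k + 5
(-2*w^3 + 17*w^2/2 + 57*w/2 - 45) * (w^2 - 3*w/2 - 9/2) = -2*w^5 + 23*w^4/2 + 99*w^3/4 - 126*w^2 - 243*w/4 + 405/2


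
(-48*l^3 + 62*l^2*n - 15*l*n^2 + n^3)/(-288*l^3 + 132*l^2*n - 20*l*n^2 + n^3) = (l - n)/(6*l - n)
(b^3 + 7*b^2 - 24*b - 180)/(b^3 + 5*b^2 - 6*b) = (b^2 + b - 30)/(b*(b - 1))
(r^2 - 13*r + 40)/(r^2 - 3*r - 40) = (r - 5)/(r + 5)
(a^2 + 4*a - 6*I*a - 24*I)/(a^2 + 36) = (a + 4)/(a + 6*I)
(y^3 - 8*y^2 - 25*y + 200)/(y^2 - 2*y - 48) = (y^2 - 25)/(y + 6)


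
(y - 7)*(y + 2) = y^2 - 5*y - 14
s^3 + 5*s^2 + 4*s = s*(s + 1)*(s + 4)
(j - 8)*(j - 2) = j^2 - 10*j + 16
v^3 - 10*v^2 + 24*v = v*(v - 6)*(v - 4)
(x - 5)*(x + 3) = x^2 - 2*x - 15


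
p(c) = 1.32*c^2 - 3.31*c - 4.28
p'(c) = 2.64*c - 3.31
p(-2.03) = 7.88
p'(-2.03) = -8.67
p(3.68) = 1.42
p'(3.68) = 6.41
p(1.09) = -6.32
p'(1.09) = -0.43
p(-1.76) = 5.63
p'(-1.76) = -7.96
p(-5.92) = 61.58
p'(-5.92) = -18.94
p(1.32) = -6.35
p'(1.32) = 0.17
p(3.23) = -1.20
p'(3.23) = 5.22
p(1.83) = -5.92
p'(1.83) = 1.52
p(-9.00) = 132.43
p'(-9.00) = -27.07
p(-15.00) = 342.37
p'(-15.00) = -42.91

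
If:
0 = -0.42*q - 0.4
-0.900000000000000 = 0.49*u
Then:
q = -0.95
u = -1.84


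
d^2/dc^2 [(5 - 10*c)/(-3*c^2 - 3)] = 10*(4*c^2*(2*c - 1) + (1 - 6*c)*(c^2 + 1))/(3*(c^2 + 1)^3)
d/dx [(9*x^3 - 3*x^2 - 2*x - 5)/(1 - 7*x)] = (-126*x^3 + 48*x^2 - 6*x - 37)/(49*x^2 - 14*x + 1)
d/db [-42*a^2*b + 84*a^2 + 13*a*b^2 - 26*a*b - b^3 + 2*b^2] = -42*a^2 + 26*a*b - 26*a - 3*b^2 + 4*b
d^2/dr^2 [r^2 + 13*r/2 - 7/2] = 2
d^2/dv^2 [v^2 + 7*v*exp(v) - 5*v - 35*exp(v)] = 7*v*exp(v) - 21*exp(v) + 2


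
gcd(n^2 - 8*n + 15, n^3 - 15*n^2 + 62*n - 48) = 1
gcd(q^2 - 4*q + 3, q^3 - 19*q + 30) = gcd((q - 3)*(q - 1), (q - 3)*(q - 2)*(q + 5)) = q - 3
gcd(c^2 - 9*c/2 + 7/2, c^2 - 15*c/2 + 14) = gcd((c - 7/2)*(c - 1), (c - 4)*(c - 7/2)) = c - 7/2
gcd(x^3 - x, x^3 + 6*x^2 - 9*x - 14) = x + 1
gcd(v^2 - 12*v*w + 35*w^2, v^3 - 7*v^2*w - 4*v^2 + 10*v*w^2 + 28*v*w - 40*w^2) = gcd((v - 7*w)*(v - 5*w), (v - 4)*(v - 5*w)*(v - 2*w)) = v - 5*w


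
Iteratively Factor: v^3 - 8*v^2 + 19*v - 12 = (v - 1)*(v^2 - 7*v + 12) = (v - 3)*(v - 1)*(v - 4)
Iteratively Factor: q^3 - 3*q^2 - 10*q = (q)*(q^2 - 3*q - 10) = q*(q - 5)*(q + 2)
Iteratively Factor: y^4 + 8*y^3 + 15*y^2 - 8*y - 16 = (y + 4)*(y^3 + 4*y^2 - y - 4) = (y + 1)*(y + 4)*(y^2 + 3*y - 4) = (y - 1)*(y + 1)*(y + 4)*(y + 4)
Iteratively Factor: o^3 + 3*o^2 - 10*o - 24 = (o - 3)*(o^2 + 6*o + 8) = (o - 3)*(o + 2)*(o + 4)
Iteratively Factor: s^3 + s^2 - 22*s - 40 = (s + 4)*(s^2 - 3*s - 10) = (s - 5)*(s + 4)*(s + 2)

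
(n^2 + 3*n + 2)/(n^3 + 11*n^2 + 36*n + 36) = (n + 1)/(n^2 + 9*n + 18)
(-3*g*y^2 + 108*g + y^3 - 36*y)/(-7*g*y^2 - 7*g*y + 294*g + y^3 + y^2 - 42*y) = (-3*g*y - 18*g + y^2 + 6*y)/(-7*g*y - 49*g + y^2 + 7*y)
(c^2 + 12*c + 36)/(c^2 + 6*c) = (c + 6)/c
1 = 1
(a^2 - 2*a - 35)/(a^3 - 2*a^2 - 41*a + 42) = (a + 5)/(a^2 + 5*a - 6)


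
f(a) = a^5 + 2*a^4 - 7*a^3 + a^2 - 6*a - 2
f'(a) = 5*a^4 + 8*a^3 - 21*a^2 + 2*a - 6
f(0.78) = -8.36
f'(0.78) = -11.57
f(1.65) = -13.57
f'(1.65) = 13.12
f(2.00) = -2.00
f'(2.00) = 58.00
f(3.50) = 514.47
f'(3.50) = 837.06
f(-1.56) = 38.97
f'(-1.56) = -60.98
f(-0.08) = -1.51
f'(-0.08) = -6.30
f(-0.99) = 12.68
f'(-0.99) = -31.52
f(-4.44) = -291.20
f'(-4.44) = 814.04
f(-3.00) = 133.00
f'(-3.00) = -12.00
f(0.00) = -2.00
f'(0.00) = -6.00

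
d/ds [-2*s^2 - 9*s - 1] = -4*s - 9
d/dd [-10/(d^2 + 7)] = 20*d/(d^2 + 7)^2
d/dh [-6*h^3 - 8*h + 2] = -18*h^2 - 8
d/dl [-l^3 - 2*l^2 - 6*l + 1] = -3*l^2 - 4*l - 6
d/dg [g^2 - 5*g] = 2*g - 5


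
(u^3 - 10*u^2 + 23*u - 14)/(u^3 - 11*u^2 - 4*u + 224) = (u^2 - 3*u + 2)/(u^2 - 4*u - 32)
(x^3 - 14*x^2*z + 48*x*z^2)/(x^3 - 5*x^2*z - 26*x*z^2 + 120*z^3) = x*(x - 8*z)/(x^2 + x*z - 20*z^2)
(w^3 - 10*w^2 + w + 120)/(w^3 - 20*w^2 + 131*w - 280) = (w + 3)/(w - 7)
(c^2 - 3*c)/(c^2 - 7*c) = (c - 3)/(c - 7)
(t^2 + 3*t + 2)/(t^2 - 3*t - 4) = (t + 2)/(t - 4)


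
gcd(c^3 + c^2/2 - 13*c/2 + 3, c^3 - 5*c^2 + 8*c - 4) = c - 2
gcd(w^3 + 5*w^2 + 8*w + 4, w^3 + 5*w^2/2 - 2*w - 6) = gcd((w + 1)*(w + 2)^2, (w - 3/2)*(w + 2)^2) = w^2 + 4*w + 4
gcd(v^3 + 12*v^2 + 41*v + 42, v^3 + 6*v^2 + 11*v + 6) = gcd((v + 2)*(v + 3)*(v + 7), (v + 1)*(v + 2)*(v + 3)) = v^2 + 5*v + 6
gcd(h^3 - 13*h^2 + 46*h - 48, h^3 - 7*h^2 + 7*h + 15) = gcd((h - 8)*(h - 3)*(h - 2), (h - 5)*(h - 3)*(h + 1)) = h - 3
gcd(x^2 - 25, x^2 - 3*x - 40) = x + 5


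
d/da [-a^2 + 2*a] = 2 - 2*a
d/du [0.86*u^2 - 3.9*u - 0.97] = 1.72*u - 3.9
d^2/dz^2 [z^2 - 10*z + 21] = 2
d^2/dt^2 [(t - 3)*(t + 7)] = 2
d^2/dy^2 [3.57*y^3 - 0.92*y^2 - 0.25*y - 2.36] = 21.42*y - 1.84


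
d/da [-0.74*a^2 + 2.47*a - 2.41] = 2.47 - 1.48*a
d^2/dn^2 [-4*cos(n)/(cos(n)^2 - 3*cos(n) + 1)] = (-4*sin(n)^2*cos(n) - 12*sin(n)^2 - 24*cos(n) + 36)*sin(n)^2/(sin(n)^2 + 3*cos(n) - 2)^3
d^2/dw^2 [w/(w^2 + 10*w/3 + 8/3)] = 6*(4*w*(3*w + 5)^2 - (9*w + 10)*(3*w^2 + 10*w + 8))/(3*w^2 + 10*w + 8)^3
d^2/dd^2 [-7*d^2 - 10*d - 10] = -14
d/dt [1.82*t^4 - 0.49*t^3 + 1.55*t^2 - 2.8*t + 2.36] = 7.28*t^3 - 1.47*t^2 + 3.1*t - 2.8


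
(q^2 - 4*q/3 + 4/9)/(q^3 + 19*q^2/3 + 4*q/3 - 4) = (q - 2/3)/(q^2 + 7*q + 6)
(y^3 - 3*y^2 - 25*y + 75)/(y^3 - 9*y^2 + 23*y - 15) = (y + 5)/(y - 1)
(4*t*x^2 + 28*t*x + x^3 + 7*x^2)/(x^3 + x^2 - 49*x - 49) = x*(4*t + x)/(x^2 - 6*x - 7)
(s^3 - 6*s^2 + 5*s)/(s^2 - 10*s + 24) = s*(s^2 - 6*s + 5)/(s^2 - 10*s + 24)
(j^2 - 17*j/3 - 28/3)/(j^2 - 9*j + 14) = (j + 4/3)/(j - 2)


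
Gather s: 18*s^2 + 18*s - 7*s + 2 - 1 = 18*s^2 + 11*s + 1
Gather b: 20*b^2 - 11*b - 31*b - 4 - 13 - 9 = 20*b^2 - 42*b - 26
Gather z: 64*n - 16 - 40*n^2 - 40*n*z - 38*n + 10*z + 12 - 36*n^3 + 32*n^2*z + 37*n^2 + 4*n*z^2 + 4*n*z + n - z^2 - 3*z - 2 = -36*n^3 - 3*n^2 + 27*n + z^2*(4*n - 1) + z*(32*n^2 - 36*n + 7) - 6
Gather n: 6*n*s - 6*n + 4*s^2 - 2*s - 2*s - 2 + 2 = n*(6*s - 6) + 4*s^2 - 4*s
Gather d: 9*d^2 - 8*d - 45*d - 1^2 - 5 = 9*d^2 - 53*d - 6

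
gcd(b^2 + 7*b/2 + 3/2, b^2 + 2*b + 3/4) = b + 1/2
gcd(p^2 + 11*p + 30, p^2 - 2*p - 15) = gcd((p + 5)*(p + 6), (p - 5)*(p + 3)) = 1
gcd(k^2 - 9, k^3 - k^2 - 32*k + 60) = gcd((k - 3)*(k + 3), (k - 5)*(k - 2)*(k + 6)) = 1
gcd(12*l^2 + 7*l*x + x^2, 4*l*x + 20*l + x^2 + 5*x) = 4*l + x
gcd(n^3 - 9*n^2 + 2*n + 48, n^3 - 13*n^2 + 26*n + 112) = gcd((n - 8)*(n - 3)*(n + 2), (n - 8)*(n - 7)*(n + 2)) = n^2 - 6*n - 16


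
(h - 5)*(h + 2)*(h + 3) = h^3 - 19*h - 30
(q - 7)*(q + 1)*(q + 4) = q^3 - 2*q^2 - 31*q - 28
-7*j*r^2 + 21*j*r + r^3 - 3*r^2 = r*(-7*j + r)*(r - 3)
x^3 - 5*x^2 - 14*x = x*(x - 7)*(x + 2)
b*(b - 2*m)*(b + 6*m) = b^3 + 4*b^2*m - 12*b*m^2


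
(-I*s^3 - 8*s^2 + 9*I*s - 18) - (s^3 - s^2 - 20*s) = -s^3 - I*s^3 - 7*s^2 + 20*s + 9*I*s - 18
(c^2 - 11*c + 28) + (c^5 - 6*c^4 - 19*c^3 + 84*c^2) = c^5 - 6*c^4 - 19*c^3 + 85*c^2 - 11*c + 28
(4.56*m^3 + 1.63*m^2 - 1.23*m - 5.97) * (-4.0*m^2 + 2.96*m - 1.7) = -18.24*m^5 + 6.9776*m^4 + 1.9928*m^3 + 17.4682*m^2 - 15.5802*m + 10.149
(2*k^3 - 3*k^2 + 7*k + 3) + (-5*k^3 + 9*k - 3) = -3*k^3 - 3*k^2 + 16*k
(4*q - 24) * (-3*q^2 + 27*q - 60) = -12*q^3 + 180*q^2 - 888*q + 1440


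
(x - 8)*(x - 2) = x^2 - 10*x + 16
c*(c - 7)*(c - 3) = c^3 - 10*c^2 + 21*c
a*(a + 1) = a^2 + a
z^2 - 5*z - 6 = (z - 6)*(z + 1)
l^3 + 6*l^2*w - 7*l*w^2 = l*(l - w)*(l + 7*w)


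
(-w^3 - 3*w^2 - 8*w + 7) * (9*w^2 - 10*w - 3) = -9*w^5 - 17*w^4 - 39*w^3 + 152*w^2 - 46*w - 21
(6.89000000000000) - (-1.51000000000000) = 8.40000000000000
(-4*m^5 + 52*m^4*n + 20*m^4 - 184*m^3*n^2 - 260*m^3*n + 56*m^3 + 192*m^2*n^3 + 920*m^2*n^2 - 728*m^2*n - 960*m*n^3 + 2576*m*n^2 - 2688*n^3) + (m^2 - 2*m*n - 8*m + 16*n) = -4*m^5 + 52*m^4*n + 20*m^4 - 184*m^3*n^2 - 260*m^3*n + 56*m^3 + 192*m^2*n^3 + 920*m^2*n^2 - 728*m^2*n + m^2 - 960*m*n^3 + 2576*m*n^2 - 2*m*n - 8*m - 2688*n^3 + 16*n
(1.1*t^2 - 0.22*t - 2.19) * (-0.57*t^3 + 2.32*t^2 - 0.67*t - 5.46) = -0.627*t^5 + 2.6774*t^4 + 0.000899999999999901*t^3 - 10.9394*t^2 + 2.6685*t + 11.9574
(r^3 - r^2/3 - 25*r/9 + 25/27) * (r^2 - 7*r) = r^5 - 22*r^4/3 - 4*r^3/9 + 550*r^2/27 - 175*r/27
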